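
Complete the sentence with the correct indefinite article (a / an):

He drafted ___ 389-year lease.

The indefinite article is chosen by the initial *sound* of the following word, not its spelling.
The number *389* is spoken "three hundred …", beginning with /θriː/ — a consonant sound.
So the article is *a*: He drafted a 389-year lease.

a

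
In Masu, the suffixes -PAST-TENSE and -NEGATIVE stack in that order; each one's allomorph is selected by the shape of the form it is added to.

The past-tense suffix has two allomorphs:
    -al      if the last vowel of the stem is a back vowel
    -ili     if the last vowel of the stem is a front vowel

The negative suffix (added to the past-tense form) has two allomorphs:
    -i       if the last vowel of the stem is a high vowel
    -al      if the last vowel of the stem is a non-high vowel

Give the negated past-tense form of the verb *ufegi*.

ufegiilii

*ufegi* — last vowel /i/ (a front vowel) → -ili → *ufegiili*.
The past-tense form *ufegiili* — last vowel /i/ (a high vowel) → -i → *ufegiilii*.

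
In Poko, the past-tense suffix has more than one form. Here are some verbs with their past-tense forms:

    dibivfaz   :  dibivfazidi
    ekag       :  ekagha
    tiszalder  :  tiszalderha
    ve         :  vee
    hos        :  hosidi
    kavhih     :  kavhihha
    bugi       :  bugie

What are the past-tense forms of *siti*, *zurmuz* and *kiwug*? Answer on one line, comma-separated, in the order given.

sitie, zurmuzidi, kiwugha

The pattern is sibilance of the final sound: -idi when the stem ends in a sibilant (*dibivfaz*, *hos*); -ha when the stem ends in a non-sibilant consonant (*ekag*, *tiszalder*, *kavhih*); -e when the stem ends in a vowel (*ve*, *bugi*).
The final sound of *siti* is /i/, which is a vowel, so the suffix is -e, giving *sitie*.
Since the final sound of *zurmuz* is /z/ (a sibilant), it takes -idi, giving *zurmuzidi*.
Since the final sound of *kiwug* is /g/ (a non-sibilant consonant), it takes -ha, giving *kiwugha*.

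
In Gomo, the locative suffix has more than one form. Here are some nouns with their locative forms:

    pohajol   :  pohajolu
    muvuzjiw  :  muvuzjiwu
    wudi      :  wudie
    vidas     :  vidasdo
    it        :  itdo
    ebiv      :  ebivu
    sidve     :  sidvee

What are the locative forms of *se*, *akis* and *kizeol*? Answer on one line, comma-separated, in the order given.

The pattern is voicing of the final sound: -do when the stem ends in a voiceless consonant (*vidas*, *it*); -u when the stem ends in a voiced consonant (*pohajol*, *muvuzjiw*, *ebiv*); -e when the stem ends in a vowel (*wudi*, *sidve*).
*se* — final sound /e/ (a vowel) → -e → *see*.
*akis*: final sound = /s/, a voiceless consonant → -do → *akisdo*.
The final sound of *kizeol* is /l/, which is a voiced consonant, so the suffix is -u, giving *kizeolu*.

see, akisdo, kizeolu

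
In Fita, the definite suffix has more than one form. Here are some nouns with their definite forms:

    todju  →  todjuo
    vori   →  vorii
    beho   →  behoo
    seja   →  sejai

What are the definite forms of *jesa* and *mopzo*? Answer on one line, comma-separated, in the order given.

jesai, mopzoo

The pattern is rounding harmony: -o when the last vowel of the stem is a rounded vowel (*todju*, *beho*); -i when the last vowel of the stem is an unrounded vowel (*vori*, *seja*).
*jesa*: last vowel = /a/, an unrounded vowel → -i → *jesai*.
The last vowel of *mopzo* is /o/, which is a rounded vowel, so the suffix is -o, giving *mopzoo*.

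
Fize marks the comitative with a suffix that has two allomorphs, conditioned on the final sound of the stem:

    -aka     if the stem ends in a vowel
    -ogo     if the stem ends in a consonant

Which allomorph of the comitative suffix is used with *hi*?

-aka

The final sound of *hi* is /i/, which is a vowel, so the suffix is -aka.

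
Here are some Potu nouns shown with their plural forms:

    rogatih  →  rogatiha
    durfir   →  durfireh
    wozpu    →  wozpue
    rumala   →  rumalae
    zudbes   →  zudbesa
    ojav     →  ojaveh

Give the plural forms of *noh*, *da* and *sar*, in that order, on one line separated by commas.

noha, dae, sareh

The pattern is voicing of the final sound: -a when the stem ends in a voiceless consonant (*rogatih*, *zudbes*); -eh when the stem ends in a voiced consonant (*durfir*, *ojav*); -e when the stem ends in a vowel (*wozpu*, *rumala*).
*noh* — final sound /h/ (a voiceless consonant) → -a → *noha*.
*da* — final sound /a/ (a vowel) → -e → *dae*.
*sar* — final sound /r/ (a voiced consonant) → -eh → *sareh*.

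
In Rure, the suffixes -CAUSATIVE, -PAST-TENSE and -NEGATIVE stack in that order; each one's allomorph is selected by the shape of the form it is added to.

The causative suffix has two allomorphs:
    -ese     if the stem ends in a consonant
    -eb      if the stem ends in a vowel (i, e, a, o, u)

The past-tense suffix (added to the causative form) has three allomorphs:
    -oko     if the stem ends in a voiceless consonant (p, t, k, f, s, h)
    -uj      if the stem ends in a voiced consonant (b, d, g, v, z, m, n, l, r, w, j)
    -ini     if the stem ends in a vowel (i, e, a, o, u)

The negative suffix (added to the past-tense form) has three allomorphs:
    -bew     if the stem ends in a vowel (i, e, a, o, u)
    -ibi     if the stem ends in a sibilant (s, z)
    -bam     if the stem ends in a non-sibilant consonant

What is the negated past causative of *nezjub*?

nezjubeseinibew

*nezjub*: final sound = /b/, a consonant → -ese → *nezjubese*.
The final sound of the causative form *nezjubese* is /e/, which is a vowel, so the past-tense suffix is -ini, giving *nezjubeseini*.
The past-tense form *nezjubeseini* — final sound /i/ (a vowel) → -bew → *nezjubeseinibew*.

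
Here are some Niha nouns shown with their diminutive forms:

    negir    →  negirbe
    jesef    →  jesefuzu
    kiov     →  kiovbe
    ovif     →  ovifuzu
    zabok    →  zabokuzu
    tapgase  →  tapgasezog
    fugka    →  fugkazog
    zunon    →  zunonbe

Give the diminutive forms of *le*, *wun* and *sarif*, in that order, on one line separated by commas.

lezog, wunbe, sarifuzu

Looking at the final sound of each stem: -uzu when the stem ends in a voiceless consonant (*jesef*, *ovif*, *zabok*); -be when the stem ends in a voiced consonant (*negir*, *kiov*, *zunon*); -zog when the stem ends in a vowel (*tapgase*, *fugka*).
*le* — final sound /e/ (a vowel) → -zog → *lezog*.
*wun*: final sound = /n/, a voiced consonant → -be → *wunbe*.
*sarif*: final sound = /f/, a voiceless consonant → -uzu → *sarifuzu*.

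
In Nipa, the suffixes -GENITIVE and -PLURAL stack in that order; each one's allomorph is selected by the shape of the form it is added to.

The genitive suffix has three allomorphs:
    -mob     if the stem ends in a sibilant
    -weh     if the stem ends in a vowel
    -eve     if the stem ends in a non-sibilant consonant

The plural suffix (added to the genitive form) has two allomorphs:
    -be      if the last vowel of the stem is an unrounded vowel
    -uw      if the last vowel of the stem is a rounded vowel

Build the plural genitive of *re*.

*re* — final sound /e/ (a vowel) → -weh → *reweh*.
The genitive form *reweh*: last vowel = /e/, an unrounded vowel → -be → *rewehbe*.

rewehbe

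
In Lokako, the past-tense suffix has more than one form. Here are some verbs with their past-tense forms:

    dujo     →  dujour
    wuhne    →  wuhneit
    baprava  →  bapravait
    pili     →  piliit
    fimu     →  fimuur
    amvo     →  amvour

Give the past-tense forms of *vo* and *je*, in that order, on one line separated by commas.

Looking at the last vowel of each stem: -ur when the last vowel of the stem is a rounded vowel (*dujo*, *fimu*, *amvo*); -it when the last vowel of the stem is an unrounded vowel (*wuhne*, *baprava*, *pili*).
*vo*: last vowel = /o/, a rounded vowel → -ur → *vour*.
Since the last vowel of *je* is /e/ (an unrounded vowel), it takes -it, giving *jeit*.

vour, jeit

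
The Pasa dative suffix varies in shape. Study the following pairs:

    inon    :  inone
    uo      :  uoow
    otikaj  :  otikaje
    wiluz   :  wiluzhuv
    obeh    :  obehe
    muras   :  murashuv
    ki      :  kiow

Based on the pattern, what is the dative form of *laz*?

The alternation tracks the final sound of the stem — -huv when the stem ends in a sibilant (*wiluz*, *muras*); -e when the stem ends in a non-sibilant consonant (*inon*, *otikaj*, *obeh*); -ow when the stem ends in a vowel (*uo*, *ki*).
*laz*: final sound = /z/, a sibilant → -huv → *lazhuv*.

lazhuv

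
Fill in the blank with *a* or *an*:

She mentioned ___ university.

The indefinite article is chosen by the initial *sound* of the following word, not its spelling.
*university* begins with the sound /juː/ (u pronounced /juː/) — a consonant sound.
So the article is *a*: She mentioned a university.

a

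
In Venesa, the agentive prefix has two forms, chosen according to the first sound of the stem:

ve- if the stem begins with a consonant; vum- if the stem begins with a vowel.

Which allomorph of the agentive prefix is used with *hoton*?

ve-

The first sound of *hoton* is /h/, which is a consonant, so the prefix is ve-.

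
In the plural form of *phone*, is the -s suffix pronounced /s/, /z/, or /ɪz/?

The stem *phone* ends in a voiced non-sibilant sound.
The plural suffix surfaces as /ɪz/ after sibilants, /s/ after other voiceless consonants, and /z/ after other voiced sounds.
So the plural -s on *phone* is pronounced /z/.

/z/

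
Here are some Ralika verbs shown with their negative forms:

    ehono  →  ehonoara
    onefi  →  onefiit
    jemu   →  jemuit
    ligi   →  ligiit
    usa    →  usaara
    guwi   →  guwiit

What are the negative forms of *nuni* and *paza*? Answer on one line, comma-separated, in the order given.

nuniit, pazaara

The pattern is height harmony: -it when the last vowel of the stem is a high vowel (*onefi*, *jemu*, *ligi*, *guwi*); -ara when the last vowel of the stem is a non-high vowel (*ehono*, *usa*).
Since the last vowel of *nuni* is /i/ (a high vowel), it takes -it, giving *nuniit*.
*paza* — last vowel /a/ (a non-high vowel) → -ara → *pazaara*.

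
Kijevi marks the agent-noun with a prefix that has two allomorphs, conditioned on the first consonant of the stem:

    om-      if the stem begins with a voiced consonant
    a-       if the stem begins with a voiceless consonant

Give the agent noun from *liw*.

omliw

The first consonant of *liw* is /l/, which is voiced, so the prefix is om-, giving *omliw*.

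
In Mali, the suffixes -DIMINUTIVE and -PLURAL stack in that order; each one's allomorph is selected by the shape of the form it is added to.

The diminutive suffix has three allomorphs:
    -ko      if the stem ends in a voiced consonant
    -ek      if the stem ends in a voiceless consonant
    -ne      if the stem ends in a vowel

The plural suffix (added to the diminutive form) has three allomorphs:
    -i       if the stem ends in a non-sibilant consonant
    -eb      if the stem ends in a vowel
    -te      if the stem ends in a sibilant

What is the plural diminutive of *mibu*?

mibuneeb

The final sound of *mibu* is /u/, which is a vowel, so the diminutive suffix is -ne, giving *mibune*.
The diminutive form *mibune*: final sound = /e/, a vowel → -eb → *mibuneeb*.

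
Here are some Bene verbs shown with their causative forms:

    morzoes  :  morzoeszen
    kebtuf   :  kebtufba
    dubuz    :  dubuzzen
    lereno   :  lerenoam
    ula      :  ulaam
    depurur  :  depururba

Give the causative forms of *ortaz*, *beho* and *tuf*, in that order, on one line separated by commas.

The suffix is conditioned by the final sound: -zen when the stem ends in a sibilant (*morzoes*, *dubuz*); -ba when the stem ends in a non-sibilant consonant (*kebtuf*, *depurur*); -am when the stem ends in a vowel (*lereno*, *ula*).
*ortaz* — final sound /z/ (a sibilant) → -zen → *ortazzen*.
Since the final sound of *beho* is /o/ (a vowel), it takes -am, giving *behoam*.
Since the final sound of *tuf* is /f/ (a non-sibilant consonant), it takes -ba, giving *tufba*.

ortazzen, behoam, tufba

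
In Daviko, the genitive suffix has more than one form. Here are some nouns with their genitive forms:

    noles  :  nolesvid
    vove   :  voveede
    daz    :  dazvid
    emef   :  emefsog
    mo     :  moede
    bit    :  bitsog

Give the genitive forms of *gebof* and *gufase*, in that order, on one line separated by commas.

Looking at the final sound of each stem: -vid when the stem ends in a sibilant (*noles*, *daz*); -sog when the stem ends in a non-sibilant consonant (*emef*, *bit*); -ede when the stem ends in a vowel (*vove*, *mo*).
The final sound of *gebof* is /f/, which is a non-sibilant consonant, so the suffix is -sog, giving *gebofsog*.
*gufase*: final sound = /e/, a vowel → -ede → *gufaseede*.

gebofsog, gufaseede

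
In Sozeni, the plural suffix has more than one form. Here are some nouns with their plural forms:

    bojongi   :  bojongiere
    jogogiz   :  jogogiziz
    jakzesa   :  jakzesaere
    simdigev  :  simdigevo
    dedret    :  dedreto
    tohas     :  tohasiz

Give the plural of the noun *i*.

iere

The pattern is sibilance of the final sound: -iz when the stem ends in a sibilant (*jogogiz*, *tohas*); -o when the stem ends in a non-sibilant consonant (*simdigev*, *dedret*); -ere when the stem ends in a vowel (*bojongi*, *jakzesa*).
*i*: final sound = /i/, a vowel → -ere → *iere*.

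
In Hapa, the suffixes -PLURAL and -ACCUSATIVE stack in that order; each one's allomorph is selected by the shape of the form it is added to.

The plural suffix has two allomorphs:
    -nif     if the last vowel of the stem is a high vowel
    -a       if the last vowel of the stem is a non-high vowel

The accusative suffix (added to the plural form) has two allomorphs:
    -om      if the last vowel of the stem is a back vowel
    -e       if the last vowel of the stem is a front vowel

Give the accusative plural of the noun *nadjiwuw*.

nadjiwuwnife

The last vowel of *nadjiwuw* is /u/, which is a high vowel, so the plural suffix is -nif, giving *nadjiwuwnif*.
The last vowel of the plural form *nadjiwuwnif* is /i/, which is a front vowel, so the accusative suffix is -e, giving *nadjiwuwnife*.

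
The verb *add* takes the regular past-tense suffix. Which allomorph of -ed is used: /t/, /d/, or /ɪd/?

The stem *add* ends in /t/ or /d/.
The -ed suffix is realized as /ɪd/ after /t, d/; as /t/ after other voiceless consonants; and as /d/ after other voiced sounds.
So -ed on *add* is pronounced /ɪd/.

/ɪd/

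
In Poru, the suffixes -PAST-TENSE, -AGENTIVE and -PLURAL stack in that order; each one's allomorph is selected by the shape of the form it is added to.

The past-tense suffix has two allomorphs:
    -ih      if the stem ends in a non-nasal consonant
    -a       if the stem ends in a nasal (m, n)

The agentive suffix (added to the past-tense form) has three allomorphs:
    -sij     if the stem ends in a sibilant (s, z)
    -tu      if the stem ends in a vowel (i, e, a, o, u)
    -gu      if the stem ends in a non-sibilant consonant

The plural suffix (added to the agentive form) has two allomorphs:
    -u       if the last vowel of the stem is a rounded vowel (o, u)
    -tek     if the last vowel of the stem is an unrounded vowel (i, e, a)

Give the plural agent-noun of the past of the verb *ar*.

*ar* — final consonant /r/ (non-nasal) → -ih → *arih*.
The past-tense form *arih* — final sound /h/ (a non-sibilant consonant) → -gu → *arihgu*.
The agentive form *arihgu*: last vowel = /u/, a rounded vowel → -u → *arihguu*.

arihguu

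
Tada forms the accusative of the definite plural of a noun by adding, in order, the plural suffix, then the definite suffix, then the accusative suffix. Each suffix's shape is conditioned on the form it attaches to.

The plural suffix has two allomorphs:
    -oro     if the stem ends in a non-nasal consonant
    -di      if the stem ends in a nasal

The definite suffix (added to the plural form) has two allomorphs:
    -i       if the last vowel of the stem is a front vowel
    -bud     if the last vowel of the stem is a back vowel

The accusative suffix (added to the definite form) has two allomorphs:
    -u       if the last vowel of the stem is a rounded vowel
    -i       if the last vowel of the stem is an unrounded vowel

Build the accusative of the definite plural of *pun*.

pundiii

Since the final consonant of *pun* is /n/ (a nasal), it takes -di, giving *pundi*.
The plural form *pundi* — last vowel /i/ (a front vowel) → -i → *pundii*.
The definite form *pundii*: last vowel = /i/, an unrounded vowel → -i → *pundiii*.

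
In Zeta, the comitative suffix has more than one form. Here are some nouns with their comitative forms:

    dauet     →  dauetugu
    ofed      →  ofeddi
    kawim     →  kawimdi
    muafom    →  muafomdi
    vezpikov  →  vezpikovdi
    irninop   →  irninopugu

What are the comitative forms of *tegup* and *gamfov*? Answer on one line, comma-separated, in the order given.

The pattern is voicing of the final consonant: -ugu when the stem ends in a voiceless consonant (*dauet*, *irninop*); -di when the stem ends in a voiced consonant (*ofed*, *kawim*, *muafom*, *vezpikov*).
*tegup*: final consonant = /p/, voiceless → -ugu → *tegupugu*.
The final consonant of *gamfov* is /v/, which is voiced, so the suffix is -di, giving *gamfovdi*.

tegupugu, gamfovdi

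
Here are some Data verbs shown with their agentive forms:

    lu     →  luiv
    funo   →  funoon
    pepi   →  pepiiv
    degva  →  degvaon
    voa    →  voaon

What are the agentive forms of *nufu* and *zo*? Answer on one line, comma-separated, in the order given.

nufuiv, zoon

The suffix is conditioned by the last vowel: -iv when the last vowel of the stem is a high vowel (*lu*, *pepi*); -on when the last vowel of the stem is a non-high vowel (*funo*, *degva*, *voa*).
The last vowel of *nufu* is /u/, which is a high vowel, so the suffix is -iv, giving *nufuiv*.
*zo* — last vowel /o/ (a non-high vowel) → -on → *zoon*.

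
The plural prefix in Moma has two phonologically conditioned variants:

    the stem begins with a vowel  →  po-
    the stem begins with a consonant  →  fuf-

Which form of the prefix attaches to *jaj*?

Since the first sound of *jaj* is /j/ (a consonant), it takes fuf-.

fuf-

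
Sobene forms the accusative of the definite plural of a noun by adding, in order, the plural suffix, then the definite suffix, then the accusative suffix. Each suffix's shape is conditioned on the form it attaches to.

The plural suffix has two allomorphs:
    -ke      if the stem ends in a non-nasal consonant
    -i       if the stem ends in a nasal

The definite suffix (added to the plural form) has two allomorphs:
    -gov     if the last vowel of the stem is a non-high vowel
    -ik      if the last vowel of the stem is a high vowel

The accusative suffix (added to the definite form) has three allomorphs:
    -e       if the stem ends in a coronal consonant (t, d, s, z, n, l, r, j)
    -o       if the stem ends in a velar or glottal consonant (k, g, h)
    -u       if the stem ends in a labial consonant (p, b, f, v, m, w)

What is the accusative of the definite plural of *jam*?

jamiiko

The final consonant of *jam* is /m/, which is a nasal, so the plural suffix is -i, giving *jami*.
Since the last vowel of the plural form *jami* is /i/ (a high vowel), it takes -ik, giving *jamiik*.
The definite form *jamiik*: final consonant = /k/, velar/glottal → -o → *jamiiko*.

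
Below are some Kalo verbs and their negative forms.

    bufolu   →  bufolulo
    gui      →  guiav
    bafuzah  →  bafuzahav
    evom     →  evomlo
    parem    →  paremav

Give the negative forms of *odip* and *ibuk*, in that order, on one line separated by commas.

odipav, ibuklo

The suffix is conditioned by the last vowel: -lo when the last vowel of the stem is a rounded vowel (*bufolu*, *evom*); -av when the last vowel of the stem is an unrounded vowel (*gui*, *bafuzah*, *parem*).
*odip*: last vowel = /i/, an unrounded vowel → -av → *odipav*.
*ibuk*: last vowel = /u/, a rounded vowel → -lo → *ibuklo*.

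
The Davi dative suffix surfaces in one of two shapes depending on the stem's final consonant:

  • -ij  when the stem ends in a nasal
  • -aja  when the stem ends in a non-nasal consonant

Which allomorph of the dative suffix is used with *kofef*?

-aja

Since the final consonant of *kofef* is /f/ (non-nasal), it takes -aja.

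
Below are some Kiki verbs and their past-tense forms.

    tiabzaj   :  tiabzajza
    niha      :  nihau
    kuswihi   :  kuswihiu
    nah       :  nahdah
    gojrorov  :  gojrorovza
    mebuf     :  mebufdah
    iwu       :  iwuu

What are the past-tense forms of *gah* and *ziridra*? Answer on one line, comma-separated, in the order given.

gahdah, ziridrau

The alternation tracks the final sound of the stem — -dah when the stem ends in a voiceless consonant (*nah*, *mebuf*); -za when the stem ends in a voiced consonant (*tiabzaj*, *gojrorov*); -u when the stem ends in a vowel (*niha*, *kuswihi*, *iwu*).
The final sound of *gah* is /h/, which is a voiceless consonant, so the suffix is -dah, giving *gahdah*.
The final sound of *ziridra* is /a/, which is a vowel, so the suffix is -u, giving *ziridrau*.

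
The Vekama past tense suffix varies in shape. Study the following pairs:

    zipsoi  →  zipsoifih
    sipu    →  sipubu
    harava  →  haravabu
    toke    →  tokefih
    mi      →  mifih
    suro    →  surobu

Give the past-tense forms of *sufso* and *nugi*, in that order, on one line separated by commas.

The suffix is conditioned by the last vowel: -fih when the last vowel of the stem is a front vowel (*zipsoi*, *toke*, *mi*); -bu when the last vowel of the stem is a back vowel (*sipu*, *harava*, *suro*).
*sufso* — last vowel /o/ (a back vowel) → -bu → *sufsobu*.
*nugi*: last vowel = /i/, a front vowel → -fih → *nugifih*.

sufsobu, nugifih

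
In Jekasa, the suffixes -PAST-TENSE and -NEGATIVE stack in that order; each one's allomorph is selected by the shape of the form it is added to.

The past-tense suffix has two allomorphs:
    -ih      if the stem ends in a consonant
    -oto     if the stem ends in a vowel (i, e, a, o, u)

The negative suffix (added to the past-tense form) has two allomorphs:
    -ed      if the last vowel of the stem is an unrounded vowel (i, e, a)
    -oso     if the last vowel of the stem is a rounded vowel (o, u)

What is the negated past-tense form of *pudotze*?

*pudotze* — final sound /e/ (a vowel) → -oto → *pudotzeoto*.
The past-tense form *pudotzeoto*: last vowel = /o/, a rounded vowel → -oso → *pudotzeotooso*.

pudotzeotooso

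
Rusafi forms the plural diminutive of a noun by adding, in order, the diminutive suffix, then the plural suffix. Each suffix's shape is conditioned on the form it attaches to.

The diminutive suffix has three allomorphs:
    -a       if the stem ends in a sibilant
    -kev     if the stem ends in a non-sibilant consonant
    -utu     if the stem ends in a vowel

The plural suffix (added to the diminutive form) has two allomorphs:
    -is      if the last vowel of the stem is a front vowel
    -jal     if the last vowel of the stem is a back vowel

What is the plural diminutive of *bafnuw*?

*bafnuw*: final sound = /w/, a non-sibilant consonant → -kev → *bafnuwkev*.
The diminutive form *bafnuwkev* — last vowel /e/ (a front vowel) → -is → *bafnuwkevis*.

bafnuwkevis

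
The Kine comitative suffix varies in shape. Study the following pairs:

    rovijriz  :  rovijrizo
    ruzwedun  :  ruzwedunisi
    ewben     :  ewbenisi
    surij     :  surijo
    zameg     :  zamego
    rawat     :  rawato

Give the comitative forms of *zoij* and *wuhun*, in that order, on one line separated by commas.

Looking at the final consonant of each stem: -isi when the stem ends in a nasal (*ruzwedun*, *ewben*); -o when the stem ends in a non-nasal consonant (*rovijriz*, *surij*, *zameg*, *rawat*).
Since the final consonant of *zoij* is /j/ (non-nasal), it takes -o, giving *zoijo*.
*wuhun*: final consonant = /n/, a nasal → -isi → *wuhunisi*.

zoijo, wuhunisi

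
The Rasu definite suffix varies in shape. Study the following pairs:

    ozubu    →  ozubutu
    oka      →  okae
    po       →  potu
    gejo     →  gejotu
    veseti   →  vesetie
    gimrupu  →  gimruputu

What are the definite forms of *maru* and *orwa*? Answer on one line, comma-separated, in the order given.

Looking at the last vowel of each stem: -tu when the last vowel of the stem is a rounded vowel (*ozubu*, *po*, *gejo*, *gimrupu*); -e when the last vowel of the stem is an unrounded vowel (*oka*, *veseti*).
Since the last vowel of *maru* is /u/ (a rounded vowel), it takes -tu, giving *marutu*.
The last vowel of *orwa* is /a/, which is an unrounded vowel, so the suffix is -e, giving *orwae*.

marutu, orwae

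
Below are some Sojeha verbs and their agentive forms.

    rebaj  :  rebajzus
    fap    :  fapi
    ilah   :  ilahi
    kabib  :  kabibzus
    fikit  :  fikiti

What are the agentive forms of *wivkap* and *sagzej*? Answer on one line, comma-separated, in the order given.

The pattern is voicing of the final consonant: -i when the stem ends in a voiceless consonant (*fap*, *ilah*, *fikit*); -zus when the stem ends in a voiced consonant (*rebaj*, *kabib*).
Since the final consonant of *wivkap* is /p/ (voiceless), it takes -i, giving *wivkapi*.
Since the final consonant of *sagzej* is /j/ (voiced), it takes -zus, giving *sagzejzus*.

wivkapi, sagzejzus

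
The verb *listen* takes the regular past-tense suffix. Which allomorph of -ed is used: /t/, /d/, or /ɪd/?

The stem *listen* ends in a voiced sound other than /d/.
The -ed suffix is realized as /ɪd/ after /t, d/; as /t/ after other voiceless consonants; and as /d/ after other voiced sounds.
So -ed on *listen* is pronounced /d/.

/d/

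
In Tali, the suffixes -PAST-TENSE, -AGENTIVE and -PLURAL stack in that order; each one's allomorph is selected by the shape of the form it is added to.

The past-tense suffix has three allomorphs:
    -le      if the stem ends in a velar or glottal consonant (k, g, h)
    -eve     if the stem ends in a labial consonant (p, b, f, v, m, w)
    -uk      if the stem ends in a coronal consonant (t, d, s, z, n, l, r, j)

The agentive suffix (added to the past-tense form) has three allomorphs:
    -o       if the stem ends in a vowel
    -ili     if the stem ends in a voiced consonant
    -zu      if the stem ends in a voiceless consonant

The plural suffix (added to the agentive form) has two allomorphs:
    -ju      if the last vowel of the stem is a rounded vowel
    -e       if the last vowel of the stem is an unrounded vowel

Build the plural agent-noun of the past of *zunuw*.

*zunuw*: final consonant = /w/, labial → -eve → *zunuweve*.
The past-tense form *zunuweve*: final sound = /e/, a vowel → -o → *zunuweveo*.
The agentive form *zunuweveo* — last vowel /o/ (a rounded vowel) → -ju → *zunuweveoju*.

zunuweveoju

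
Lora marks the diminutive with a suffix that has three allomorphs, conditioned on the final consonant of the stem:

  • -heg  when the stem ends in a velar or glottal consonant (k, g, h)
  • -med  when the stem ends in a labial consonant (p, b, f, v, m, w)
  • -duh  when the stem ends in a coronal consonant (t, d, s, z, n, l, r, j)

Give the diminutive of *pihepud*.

pihepudduh

Since the final consonant of *pihepud* is /d/ (coronal), it takes -duh, giving *pihepudduh*.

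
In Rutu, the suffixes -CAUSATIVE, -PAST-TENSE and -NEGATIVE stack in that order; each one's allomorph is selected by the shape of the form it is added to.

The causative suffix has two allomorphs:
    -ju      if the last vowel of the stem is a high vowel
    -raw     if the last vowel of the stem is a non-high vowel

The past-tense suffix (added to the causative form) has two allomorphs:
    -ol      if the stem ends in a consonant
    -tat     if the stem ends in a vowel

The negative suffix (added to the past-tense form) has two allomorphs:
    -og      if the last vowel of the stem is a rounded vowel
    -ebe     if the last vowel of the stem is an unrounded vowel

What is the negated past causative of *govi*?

govijutatebe

*govi* — last vowel /i/ (a high vowel) → -ju → *goviju*.
The causative form *goviju*: final sound = /u/, a vowel → -tat → *govijutat*.
The past-tense form *govijutat* — last vowel /a/ (an unrounded vowel) → -ebe → *govijutatebe*.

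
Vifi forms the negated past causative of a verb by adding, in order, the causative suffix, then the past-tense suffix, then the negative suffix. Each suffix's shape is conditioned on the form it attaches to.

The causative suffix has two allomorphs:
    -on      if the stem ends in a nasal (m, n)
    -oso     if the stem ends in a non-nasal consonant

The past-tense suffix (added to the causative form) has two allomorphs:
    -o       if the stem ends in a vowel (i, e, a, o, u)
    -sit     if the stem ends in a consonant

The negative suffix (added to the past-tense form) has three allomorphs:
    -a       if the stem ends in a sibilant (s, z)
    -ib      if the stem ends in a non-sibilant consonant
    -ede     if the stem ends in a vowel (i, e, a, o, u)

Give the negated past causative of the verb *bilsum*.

bilsumonsitib

The final consonant of *bilsum* is /m/, which is a nasal, so the causative suffix is -on, giving *bilsumon*.
Since the final sound of the causative form *bilsumon* is /n/ (a consonant), it takes -sit, giving *bilsumonsit*.
The final sound of the past-tense form *bilsumonsit* is /t/, which is a non-sibilant consonant, so the negative suffix is -ib, giving *bilsumonsitib*.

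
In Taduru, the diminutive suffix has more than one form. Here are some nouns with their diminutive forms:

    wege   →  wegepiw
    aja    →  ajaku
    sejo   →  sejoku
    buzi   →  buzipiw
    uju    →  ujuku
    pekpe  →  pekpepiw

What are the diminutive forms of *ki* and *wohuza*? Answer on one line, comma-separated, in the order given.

The suffix is conditioned by the last vowel: -piw when the last vowel of the stem is a front vowel (*wege*, *buzi*, *pekpe*); -ku when the last vowel of the stem is a back vowel (*aja*, *sejo*, *uju*).
*ki* — last vowel /i/ (a front vowel) → -piw → *kipiw*.
*wohuza*: last vowel = /a/, a back vowel → -ku → *wohuzaku*.

kipiw, wohuzaku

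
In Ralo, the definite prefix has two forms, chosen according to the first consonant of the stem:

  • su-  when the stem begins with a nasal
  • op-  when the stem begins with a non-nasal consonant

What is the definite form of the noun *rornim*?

oprornim

Since the first consonant of *rornim* is /r/ (non-nasal), it takes op-, giving *oprornim*.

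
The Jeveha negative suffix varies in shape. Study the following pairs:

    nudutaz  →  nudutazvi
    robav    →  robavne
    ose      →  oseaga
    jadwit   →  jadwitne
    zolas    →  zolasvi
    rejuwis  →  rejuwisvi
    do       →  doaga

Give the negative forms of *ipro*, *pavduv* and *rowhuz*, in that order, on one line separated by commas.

iproaga, pavduvne, rowhuzvi

The alternation tracks the final sound of the stem — -vi when the stem ends in a sibilant (*nudutaz*, *zolas*, *rejuwis*); -ne when the stem ends in a non-sibilant consonant (*robav*, *jadwit*); -aga when the stem ends in a vowel (*ose*, *do*).
Since the final sound of *ipro* is /o/ (a vowel), it takes -aga, giving *iproaga*.
*pavduv* — final sound /v/ (a non-sibilant consonant) → -ne → *pavduvne*.
*rowhuz* — final sound /z/ (a sibilant) → -vi → *rowhuzvi*.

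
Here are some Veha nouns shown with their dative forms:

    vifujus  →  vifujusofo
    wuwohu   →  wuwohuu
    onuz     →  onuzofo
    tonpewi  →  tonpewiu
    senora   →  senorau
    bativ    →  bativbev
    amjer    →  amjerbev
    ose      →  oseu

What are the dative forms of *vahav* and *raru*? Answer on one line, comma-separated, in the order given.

The suffix is conditioned by the final sound: -ofo when the stem ends in a sibilant (*vifujus*, *onuz*); -bev when the stem ends in a non-sibilant consonant (*bativ*, *amjer*); -u when the stem ends in a vowel (*wuwohu*, *tonpewi*, *senora*, *ose*).
Since the final sound of *vahav* is /v/ (a non-sibilant consonant), it takes -bev, giving *vahavbev*.
The final sound of *raru* is /u/, which is a vowel, so the suffix is -u, giving *raruu*.

vahavbev, raruu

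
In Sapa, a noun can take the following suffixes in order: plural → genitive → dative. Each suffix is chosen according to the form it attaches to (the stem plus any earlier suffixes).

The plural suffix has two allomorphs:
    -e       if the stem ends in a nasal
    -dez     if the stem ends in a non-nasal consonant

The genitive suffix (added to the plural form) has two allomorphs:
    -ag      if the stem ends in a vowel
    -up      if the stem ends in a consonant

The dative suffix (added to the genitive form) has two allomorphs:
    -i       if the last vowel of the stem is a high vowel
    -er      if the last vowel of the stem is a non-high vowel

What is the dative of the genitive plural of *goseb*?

gosebdezupi

*goseb* — final consonant /b/ (non-nasal) → -dez → *gosebdez*.
The plural form *gosebdez* — final sound /z/ (a consonant) → -up → *gosebdezup*.
Since the last vowel of the genitive form *gosebdezup* is /u/ (a high vowel), it takes -i, giving *gosebdezupi*.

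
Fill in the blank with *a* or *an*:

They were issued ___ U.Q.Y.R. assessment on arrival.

a

The indefinite article is chosen by the initial *sound* of the following word, not its spelling.
The initialism *U.Q.Y.R.* is read letter by letter; the first letter, U, is pronounced /juː/, which begins with a consonant sound.
So the article is *a*: They were issued a U.Q.Y.R. assessment on arrival.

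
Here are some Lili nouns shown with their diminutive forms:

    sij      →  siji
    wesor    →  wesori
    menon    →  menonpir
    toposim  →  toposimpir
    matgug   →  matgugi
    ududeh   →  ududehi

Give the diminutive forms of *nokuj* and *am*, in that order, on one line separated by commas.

nokuji, ampir

Looking at the final consonant of each stem: -pir when the stem ends in a nasal (*menon*, *toposim*); -i when the stem ends in a non-nasal consonant (*sij*, *wesor*, *matgug*, *ududeh*).
*nokuj* — final consonant /j/ (non-nasal) → -i → *nokuji*.
*am*: final consonant = /m/, a nasal → -pir → *ampir*.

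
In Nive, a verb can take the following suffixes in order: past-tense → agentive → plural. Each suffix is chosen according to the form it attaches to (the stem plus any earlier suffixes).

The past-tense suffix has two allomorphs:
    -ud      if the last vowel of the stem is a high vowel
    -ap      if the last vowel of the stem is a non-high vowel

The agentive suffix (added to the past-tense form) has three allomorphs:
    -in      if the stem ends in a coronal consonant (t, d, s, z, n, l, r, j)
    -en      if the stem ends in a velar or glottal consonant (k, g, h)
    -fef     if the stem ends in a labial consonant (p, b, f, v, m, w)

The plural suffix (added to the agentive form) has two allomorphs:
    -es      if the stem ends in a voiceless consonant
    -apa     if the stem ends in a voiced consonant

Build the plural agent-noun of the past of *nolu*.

*nolu*: last vowel = /u/, a high vowel → -ud → *noluud*.
The past-tense form *noluud*: final consonant = /d/, coronal → -in → *noluudin*.
The final consonant of the agentive form *noluudin* is /n/, which is voiced, so the plural suffix is -apa, giving *noluudinapa*.

noluudinapa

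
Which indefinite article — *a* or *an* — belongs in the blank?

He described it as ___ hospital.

a

The indefinite article is chosen by the initial *sound* of the following word, not its spelling.
*hospital* begins with the sound /h/ (h is pronounced) — a consonant sound.
So the article is *a*: He described it as a hospital.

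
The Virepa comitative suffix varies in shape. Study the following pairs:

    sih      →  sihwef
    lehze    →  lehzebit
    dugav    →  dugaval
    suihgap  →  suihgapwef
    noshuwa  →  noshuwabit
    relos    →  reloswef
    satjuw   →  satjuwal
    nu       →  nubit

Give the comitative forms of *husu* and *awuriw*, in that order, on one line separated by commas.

husubit, awuriwal

Looking at the final sound of each stem: -wef when the stem ends in a voiceless consonant (*sih*, *suihgap*, *relos*); -al when the stem ends in a voiced consonant (*dugav*, *satjuw*); -bit when the stem ends in a vowel (*lehze*, *noshuwa*, *nu*).
*husu*: final sound = /u/, a vowel → -bit → *husubit*.
Since the final sound of *awuriw* is /w/ (a voiced consonant), it takes -al, giving *awuriwal*.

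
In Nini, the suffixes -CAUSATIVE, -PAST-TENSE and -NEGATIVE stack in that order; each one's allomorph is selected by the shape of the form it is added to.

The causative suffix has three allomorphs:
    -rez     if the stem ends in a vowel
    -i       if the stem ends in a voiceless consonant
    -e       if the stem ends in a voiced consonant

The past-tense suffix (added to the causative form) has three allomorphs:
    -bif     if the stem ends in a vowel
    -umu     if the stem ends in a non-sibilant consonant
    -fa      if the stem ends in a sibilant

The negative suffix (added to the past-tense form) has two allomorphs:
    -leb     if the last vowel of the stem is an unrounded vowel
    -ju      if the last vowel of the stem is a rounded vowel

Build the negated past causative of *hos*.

hosibifleb

The final sound of *hos* is /s/, which is a voiceless consonant, so the causative suffix is -i, giving *hosi*.
Since the final sound of the causative form *hosi* is /i/ (a vowel), it takes -bif, giving *hosibif*.
The past-tense form *hosibif* — last vowel /i/ (an unrounded vowel) → -leb → *hosibifleb*.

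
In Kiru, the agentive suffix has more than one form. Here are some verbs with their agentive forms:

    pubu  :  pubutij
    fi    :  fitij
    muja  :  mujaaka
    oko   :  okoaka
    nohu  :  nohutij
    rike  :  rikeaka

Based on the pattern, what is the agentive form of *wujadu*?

The suffix is conditioned by the last vowel: -tij when the last vowel of the stem is a high vowel (*pubu*, *fi*, *nohu*); -aka when the last vowel of the stem is a non-high vowel (*muja*, *oko*, *rike*).
*wujadu*: last vowel = /u/, a high vowel → -tij → *wujadutij*.

wujadutij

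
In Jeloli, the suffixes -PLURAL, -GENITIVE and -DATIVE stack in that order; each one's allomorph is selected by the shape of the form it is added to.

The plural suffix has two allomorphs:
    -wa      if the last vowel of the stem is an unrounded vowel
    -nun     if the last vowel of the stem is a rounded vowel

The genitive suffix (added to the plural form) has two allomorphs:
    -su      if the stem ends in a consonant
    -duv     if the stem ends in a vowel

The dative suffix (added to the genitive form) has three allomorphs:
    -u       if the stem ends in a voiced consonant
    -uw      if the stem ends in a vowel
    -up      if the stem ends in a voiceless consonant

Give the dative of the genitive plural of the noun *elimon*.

elimonnunsuuw

*elimon*: last vowel = /o/, a rounded vowel → -nun → *elimonnun*.
The plural form *elimonnun* — final sound /n/ (a consonant) → -su → *elimonnunsu*.
Since the final sound of the genitive form *elimonnunsu* is /u/ (a vowel), it takes -uw, giving *elimonnunsuuw*.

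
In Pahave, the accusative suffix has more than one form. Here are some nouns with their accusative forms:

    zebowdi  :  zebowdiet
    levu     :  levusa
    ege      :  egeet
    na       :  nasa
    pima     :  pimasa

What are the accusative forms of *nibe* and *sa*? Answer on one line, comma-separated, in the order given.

Looking at the last vowel of each stem: -et when the last vowel of the stem is a front vowel (*zebowdi*, *ege*); -sa when the last vowel of the stem is a back vowel (*levu*, *na*, *pima*).
*nibe* — last vowel /e/ (a front vowel) → -et → *nibeet*.
*sa* — last vowel /a/ (a back vowel) → -sa → *sasa*.

nibeet, sasa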